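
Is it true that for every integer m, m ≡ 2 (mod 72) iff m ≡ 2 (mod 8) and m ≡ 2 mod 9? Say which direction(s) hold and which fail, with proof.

Both implications hold.

[⇐] If m ≡ 2 (mod 8) and m ≡ 2 (mod 9), then by the Chinese remainder theorem m ≡ 2 (mod 72). This is exactly m ≡ 2 (mod 72).

[⇒] Suppose m ≡ 2 (mod 72); write m = 72j + 2. Since 8 ∣ 72, reducing mod 8 gives m ≡ 2 (mod 8); since 9 ∣ 72, reducing mod 9 gives m ≡ 2 (mod 9).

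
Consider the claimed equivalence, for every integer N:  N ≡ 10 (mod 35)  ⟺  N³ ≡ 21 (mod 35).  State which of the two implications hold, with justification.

Both directions fail.

Forward direction. This fails: take N = 10. Then 10 ≡ 10 (mod 35), but 10³ = 1000 ≡ 20 (mod 35), not 21.

Converse. This fails: take N = 21. Then 21³ = 9261 ≡ 21 (mod 35), yet 21 ≡ 21 (mod 35), not 10.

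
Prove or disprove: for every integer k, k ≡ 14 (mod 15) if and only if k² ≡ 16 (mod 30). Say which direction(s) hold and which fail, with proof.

Forward direction. This fails: take k = 29. Then 29 ≡ 14 (mod 15), but 29² = 841 ≡ 1 (mod 30), not 16.

Converse. This fails: take k = 4. Then 4² = 16 ≡ 16 (mod 30), yet 4 ≡ 4 (mod 15), not 14.

(⇒) fails and (⇐) fails.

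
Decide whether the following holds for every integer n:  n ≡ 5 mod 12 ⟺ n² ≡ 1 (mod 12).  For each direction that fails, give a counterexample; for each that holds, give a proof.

Only the forward implication holds.

(⇒) Suppose n ≡ 5 mod 12. Write n = 12j + 5. Then (12j + 5)² = 144j² + 120j + 25 = 12(12j² + 10j + 2) + 1, so n² ≡ 1 (mod 12).

(⇐) This fails: take n = 1. Then 1² = 1 ≡ 1 (mod 12), yet 1 ≡ 1 (mod 12), not 5.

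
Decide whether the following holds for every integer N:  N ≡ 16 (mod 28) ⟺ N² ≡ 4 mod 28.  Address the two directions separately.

Only the forward direction holds.

(⇒) Suppose N ≡ 16 (mod 28). Write N = 28j + 16. Then (28j + 16)² = 784j² + 896j + 256 = 28(28j² + 32j + 9) + 4, so N² ≡ 4 (mod 28).

(⇐) This fails: take N = 2. Then 2² = 4 ≡ 4 (mod 28), yet 2 ≡ 2 (mod 28), not 16.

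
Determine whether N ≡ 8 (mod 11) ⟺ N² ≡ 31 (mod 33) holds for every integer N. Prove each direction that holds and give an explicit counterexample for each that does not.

(→) This fails: take N = 30. Then 30 ≡ 8 (mod 11), but 30² = 900 ≡ 9 (mod 33), not 31.

(←) This fails: take N = 14. Then 14² = 196 ≡ 31 (mod 33), yet 14 ≡ 3 (mod 11), not 8.

Neither implication holds.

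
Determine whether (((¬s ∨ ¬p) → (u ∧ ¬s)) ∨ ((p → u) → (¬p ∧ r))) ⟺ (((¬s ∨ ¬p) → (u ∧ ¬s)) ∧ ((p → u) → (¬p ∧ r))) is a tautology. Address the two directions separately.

(→) This fails. Under r = T, s = F, u = F, p = F, the left side is true but the right side is false.

(←) Assume the antecedent. If r is true, the consequent reduces to true regardless of the other variables. If r is false, the antecedent forces (r = F, s = T, u = F, p = T), and the consequent holds there. Either way the consequent holds.

Not equivalent: only (⇐) holds.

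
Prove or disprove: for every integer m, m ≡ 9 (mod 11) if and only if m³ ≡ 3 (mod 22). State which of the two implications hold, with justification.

(⇒) fails; (⇐) holds.

(⇒) This fails: take m = 20. Then 20 ≡ 9 (mod 11), but 20³ = 8000 ≡ 14 (mod 22), not 3.

(⇐) Conversely, the residues r modulo 22 with r³ ≡ 3 (mod 22) are exactly {9}, and each is ≡ 9 (mod 11).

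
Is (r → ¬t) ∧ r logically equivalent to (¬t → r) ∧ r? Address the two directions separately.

(⟹) Assume the antecedent. If r is true, (¬t → r) ∧ r reduces to true regardless of the other variables. If r is false, the antecedent cannot hold. Either way (¬t → r) ∧ r holds.

(⟸) This fails. Under r = T, t = T, the left side is false but the right side is true.

Only the forward direction holds.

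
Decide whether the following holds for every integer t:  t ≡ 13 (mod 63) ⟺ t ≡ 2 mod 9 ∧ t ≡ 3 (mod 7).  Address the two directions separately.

Both directions fail.

(⇒) This fails: t = 13 gives 13 ≡ 13 (mod 63) but 13 ≡ 4 (mod 9), so the conjunction on the right does not hold.

(⇐) This fails: t = 38 satisfies both congruences on the right (38 ≡ 2 mod 9 and 38 ≡ 3 mod 7) yet 38 ≡ 38 (mod 63), not 13.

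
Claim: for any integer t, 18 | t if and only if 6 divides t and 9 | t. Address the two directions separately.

Equivalent; both directions hold.

(→) If 18 ∣ t, write t = 18q. Since 18 = 3·6, t = 6·(3q), so 6 ∣ t; and since 18 = 2·9, t = 9·(2q), so 9 ∣ t.

(←) Suppose 6 ∣ t and 9 ∣ t. Any common multiple of 6 and 9 is a multiple of their lcm; here lcm(6, 9) = 6·9/gcd(6, 9) = 54/3 = 18, so 18 ∣ t.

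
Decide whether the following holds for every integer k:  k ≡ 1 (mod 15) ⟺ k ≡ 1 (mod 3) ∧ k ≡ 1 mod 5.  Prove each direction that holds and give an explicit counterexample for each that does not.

Both directions hold.

(⇐) If k ≡ 1 (mod 3) and k ≡ 1 (mod 5), then by the Chinese remainder theorem k ≡ 1 (mod 15). This is exactly k ≡ 1 (mod 15).

(⇒) Suppose k ≡ 1 (mod 15); write k = 15j + 1. Since 3 ∣ 15, reducing mod 3 gives k ≡ 1 (mod 3); since 5 ∣ 15, reducing mod 5 gives k ≡ 1 (mod 5).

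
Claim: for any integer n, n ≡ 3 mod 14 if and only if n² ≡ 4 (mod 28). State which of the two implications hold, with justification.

Neither implication holds.

Forward direction. This fails: take n = 3. Then 3 ≡ 3 (mod 14), but 3² = 9 ≡ 9 (mod 28), not 4.

Converse. This fails: take n = 2. Then 2² = 4 ≡ 4 (mod 28), yet 2 ≡ 2 (mod 14), not 3.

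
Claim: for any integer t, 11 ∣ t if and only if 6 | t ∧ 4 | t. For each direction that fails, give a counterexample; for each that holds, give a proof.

Both directions fail.

Forward direction. This fails: take t = 11. Certainly 11 ∣ 11, but 6 ∤ 11.

Converse. This fails: take t = 12. Both 6 ∣ 12 and 4 ∣ 12, yet 12 is not a multiple of 11 (since 12 = 1·11 + 1), so 11 ∤ 12.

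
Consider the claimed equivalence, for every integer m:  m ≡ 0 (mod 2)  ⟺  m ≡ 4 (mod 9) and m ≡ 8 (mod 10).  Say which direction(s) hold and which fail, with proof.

(←) If m ≡ 4 (mod 9) and m ≡ 8 (mod 10), then by the Chinese remainder theorem m ≡ 58 (mod 90). Since 58 ≡ 0 (mod 2) and 2 ∣ 90, we get m ≡ 0 (mod 2).

(→) This fails: m = 0 gives 0 ≡ 0 (mod 2) but 0 ≡ 0 (mod 9), so the conjunction on the right does not hold.

Not equivalent: only (⇐) holds.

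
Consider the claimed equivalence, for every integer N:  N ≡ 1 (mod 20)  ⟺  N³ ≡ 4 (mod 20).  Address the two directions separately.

Both directions fail.

[⇒] This fails: take N = 1. Then 1 ≡ 1 (mod 20), but 1³ = 1 ≡ 1 (mod 20), not 4.

[⇐] This fails: take N = 4. Then 4³ = 64 ≡ 4 (mod 20), yet 4 ≡ 4 (mod 20), not 1.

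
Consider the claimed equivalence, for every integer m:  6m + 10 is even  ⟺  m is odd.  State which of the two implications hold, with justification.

Converse. Suppose m is odd. Since 6 is even, 6m is even for every m, so 6m + 10 has the same parity as 10, which is even. Hence 6m + 10 is even.

Forward direction. This fails: take m = 2. Then 6m + 10 = 22, which is even, yet m = 2 is even, not odd.

Only the converse holds.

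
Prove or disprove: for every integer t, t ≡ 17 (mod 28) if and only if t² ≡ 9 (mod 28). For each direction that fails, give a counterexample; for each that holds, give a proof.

(⇐) This fails: take t = 3. Then 3² = 9 ≡ 9 (mod 28), yet 3 ≡ 3 (mod 28), not 17.

(⇒) Suppose t ≡ 17 (mod 28). Write t = 28j + 17. Then (28j + 17)² = 784j² + 952j + 289 = 28(28j² + 34j + 10) + 9, so t² ≡ 9 (mod 28).

Not equivalent: only (⇒) holds.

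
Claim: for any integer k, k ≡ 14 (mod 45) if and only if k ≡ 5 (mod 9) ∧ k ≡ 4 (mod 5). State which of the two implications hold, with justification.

[⇒] Suppose k ≡ 14 (mod 45); write k = 45j + 14. Since 9 ∣ 45, reducing mod 9 gives k ≡ 14 ≡ 5 (mod 9); since 5 ∣ 45, reducing mod 5 gives k ≡ 14 ≡ 4 (mod 5).

[⇐] Conversely, if k ≡ 5 (mod 9) and k ≡ 4 (mod 5), then by the Chinese remainder theorem k ≡ 14 (mod 45). This is exactly k ≡ 14 (mod 45).

The biconditional holds.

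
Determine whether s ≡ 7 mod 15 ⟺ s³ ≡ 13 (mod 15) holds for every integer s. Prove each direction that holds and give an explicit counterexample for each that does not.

Both implications hold.

(→) Suppose s ≡ 7 mod 15. Write s = 15j + 7. Then (15j + 7)³ = 3375j³ + 4725j² + 2205j + 343 = 15(225j³ + 315j² + 147j + 22) + 13, so s³ ≡ 13 (mod 15).

(←) Conversely, suppose s³ ≡ 13 (mod 15). The only residue r in {0, …, 14} with r³ ≡ 13 (mod 15) is r = 7, so s ≡ 7 (mod 15).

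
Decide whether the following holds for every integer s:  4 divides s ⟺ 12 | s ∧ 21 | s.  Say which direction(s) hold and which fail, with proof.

Not equivalent: only (⇐) holds.

(⟹) This fails: take s = 4. Certainly 4 ∣ 4, but 12 ∤ 4.

(⟸) Suppose 12 ∣ s and 21 ∣ s. Any common multiple of 12 and 21 is a multiple of their lcm; here lcm(12, 21) = 12·21/gcd(12, 21) = 252/3 = 84, so 84 ∣ s. Since 4 ∣ 84, it follows that 4 ∣ s.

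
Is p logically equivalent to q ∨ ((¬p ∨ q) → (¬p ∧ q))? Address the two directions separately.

(→) Assume the antecedent. If q is true, q ∨ ((¬p ∨ q) → (¬p ∧ q)) reduces to true regardless of the other variables. If q is false, the antecedent forces (q = F, p = T), and q ∨ ((¬p ∨ q) → (¬p ∧ q)) holds there. Either way q ∨ ((¬p ∨ q) → (¬p ∧ q)) holds.

(←) This fails. Under q = T, p = F, the left side is false but the right side is true.

Only the forward direction holds.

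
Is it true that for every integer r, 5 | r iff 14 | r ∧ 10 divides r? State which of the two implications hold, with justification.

(⇒) fails; (⇐) holds.

Forward direction. This fails: take r = 5. Certainly 5 ∣ 5, but 14 ∤ 5.

Converse. Suppose 14 ∣ r and 10 ∣ r. Any common multiple of 14 and 10 is a multiple of their lcm; here lcm(14, 10) = 14·10/gcd(14, 10) = 140/2 = 70, so 70 ∣ r. Since 5 ∣ 70, it follows that 5 ∣ r.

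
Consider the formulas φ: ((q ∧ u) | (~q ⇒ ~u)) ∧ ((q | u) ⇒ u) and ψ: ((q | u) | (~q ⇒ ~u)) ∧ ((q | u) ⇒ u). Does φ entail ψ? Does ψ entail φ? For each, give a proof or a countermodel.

[⇒] Assume the antecedent. If q is true, the antecedent forces (q = T, u = T), and the consequent holds there. If q is false, the consequent reduces to true regardless of the other variables. Either way the consequent holds.

[⇐] This fails. Under q = F, u = T, the left side is false but the right side is true.

Only the forward direction holds.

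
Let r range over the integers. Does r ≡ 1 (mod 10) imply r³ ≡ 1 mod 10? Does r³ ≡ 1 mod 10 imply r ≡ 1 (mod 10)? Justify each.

Forward direction. Suppose r ≡ 1 (mod 10). Write r = 10j + 1. Then (10j + 1)³ = 1000j³ + 300j² + 30j + 1 = 10(100j³ + 30j² + 3j) + 1, so r³ ≡ 1 (mod 10).

Converse. For the converse, argue contrapositively. If r ≢ 1 (mod 10), then r is congruent to one of 0, 2, 3, 4, 5, 6, 7, 8, 9 modulo 10, and these give r³ ≡ 0, 8, 7, 4, 5, 6, 3, 2, 9 respectively — never 1.

Both implications hold.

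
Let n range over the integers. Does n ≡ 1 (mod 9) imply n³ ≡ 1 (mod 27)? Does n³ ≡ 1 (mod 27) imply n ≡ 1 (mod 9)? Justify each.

(⟹) Suppose n ≡ 1 (mod 9). Working modulo 27, n ∈ {1, 10, 19}; for each such r, r³ ≡ 1 (mod 27).

(⟸) Conversely, the residues r modulo 27 with r³ ≡ 1 (mod 27) are exactly {1, 10, 19}, and each is ≡ 1 (mod 9).

Both directions hold; the statement is true.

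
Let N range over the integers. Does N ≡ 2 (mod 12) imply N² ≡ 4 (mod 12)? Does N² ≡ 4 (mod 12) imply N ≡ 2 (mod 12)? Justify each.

(⇒) holds; (⇐) fails.

(⟹) Suppose N ≡ 2 (mod 12). Write N = 12j + 2. Then (12j + 2)² = 144j² + 48j + 4 = 12(12j² + 4j) + 4, so N² ≡ 4 (mod 12).

(⟸) This fails: take N = 4. Then 4² = 16 ≡ 4 (mod 12), yet 4 ≡ 4 (mod 12), not 2.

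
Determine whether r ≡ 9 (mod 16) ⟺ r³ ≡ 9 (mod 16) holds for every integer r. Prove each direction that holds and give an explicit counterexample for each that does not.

(→) Suppose r ≡ 9 (mod 16). Write r = 16j + 9. Then (16j + 9)³ = 4096j³ + 6912j² + 3888j + 729 = 16(256j³ + 432j² + 243j + 45) + 9, so r³ ≡ 9 (mod 16).

(←) Conversely, suppose r³ ≡ 9 (mod 16). The only residue r in {0, …, 15} with r³ ≡ 9 (mod 16) is r = 9, so r ≡ 9 (mod 16).

The biconditional holds.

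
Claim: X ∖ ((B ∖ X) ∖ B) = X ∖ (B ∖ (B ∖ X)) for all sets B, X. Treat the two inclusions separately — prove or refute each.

(⊆) This inclusion fails. Take B = {1}, X = {1}; then 1 ∈ X ∖ ((B ∖ X) ∖ B) but 1 ∉ X ∖ (B ∖ (B ∖ X)).

(⊇) Let x ∈ X ∖ (B ∖ (B ∖ X)). Then x ∈ X and x ∉ B, from which x ∈ X ∖ ((B ∖ X) ∖ B).

Only the reverse inclusion holds.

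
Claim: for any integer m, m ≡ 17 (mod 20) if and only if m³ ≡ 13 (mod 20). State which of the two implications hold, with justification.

Both directions hold; the statement is true.

(⟹) Suppose m ≡ 17 (mod 20). Write m = 20j + 17. Then (20j + 17)³ = 8000j³ + 20400j² + 17340j + 4913 = 20(400j³ + 1020j² + 867j + 245) + 13, so m³ ≡ 13 (mod 20).

(⟸) Conversely, suppose m³ ≡ 13 (mod 20). The only residue r in {0, …, 19} with r³ ≡ 13 (mod 20) is r = 17, so m ≡ 17 (mod 20).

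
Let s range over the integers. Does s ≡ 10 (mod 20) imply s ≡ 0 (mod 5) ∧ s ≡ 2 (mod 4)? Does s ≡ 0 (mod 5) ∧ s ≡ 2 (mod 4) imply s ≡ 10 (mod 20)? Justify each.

[⇐] If s ≡ 0 (mod 5) and s ≡ 2 (mod 4), then by the Chinese remainder theorem s ≡ 10 (mod 20). This is exactly s ≡ 10 (mod 20).

[⇒] Suppose s ≡ 10 (mod 20); write s = 20j + 10. Since 5 ∣ 20, reducing mod 5 gives s ≡ 10 ≡ 0 (mod 5); since 4 ∣ 20, reducing mod 4 gives s ≡ 10 ≡ 2 (mod 4).

Both implications hold.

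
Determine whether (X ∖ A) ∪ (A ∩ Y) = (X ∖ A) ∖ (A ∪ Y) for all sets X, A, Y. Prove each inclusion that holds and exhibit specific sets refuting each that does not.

(⊆) This inclusion fails. Take X = {1}, A = ∅, Y = {1}; then 1 ∈ (X ∖ A) ∪ (A ∩ Y) but 1 ∉ (X ∖ A) ∖ (A ∪ Y).

(⊇) Let x ∈ (X ∖ A) ∖ (A ∪ Y). Then x ∈ X and x ∉ A, Y, from which x ∈ (X ∖ A) ∪ (A ∩ Y).

Only the reverse inclusion holds.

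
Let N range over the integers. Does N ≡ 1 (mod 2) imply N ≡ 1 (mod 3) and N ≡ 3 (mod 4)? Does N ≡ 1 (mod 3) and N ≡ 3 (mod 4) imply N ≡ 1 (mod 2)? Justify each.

Only the converse holds.

Forward direction. This fails: N = 1 gives 1 ≡ 1 (mod 2) but 1 ≡ 1 (mod 4), so the conjunction on the right does not hold.

Converse. If N ≡ 1 (mod 3) and N ≡ 3 (mod 4), then by the Chinese remainder theorem N ≡ 7 (mod 12). Since 7 ≡ 1 (mod 2) and 2 ∣ 12, we get N ≡ 1 (mod 2).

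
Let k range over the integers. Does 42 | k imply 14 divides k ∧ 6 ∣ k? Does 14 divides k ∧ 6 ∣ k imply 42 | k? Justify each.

Equivalent; both directions hold.

Forward direction. If 42 ∣ k, write k = 42q. Since 42 = 3·14, k = 14·(3q), so 14 ∣ k; and since 42 = 7·6, k = 6·(7q), so 6 ∣ k.

Converse. Suppose 14 ∣ k and 6 ∣ k. Any common multiple of 14 and 6 is a multiple of their lcm; here lcm(14, 6) = 14·6/gcd(14, 6) = 84/2 = 42, so 42 ∣ k.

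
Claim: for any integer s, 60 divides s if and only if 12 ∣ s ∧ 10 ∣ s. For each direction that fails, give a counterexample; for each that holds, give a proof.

[⇐] Suppose 12 ∣ s and 10 ∣ s. Any common multiple of 12 and 10 is a multiple of their lcm; here lcm(12, 10) = 12·10/gcd(12, 10) = 120/2 = 60, so 60 ∣ s.

[⇒] If 60 ∣ s, write s = 60q. Since 60 = 5·12, s = 12·(5q), so 12 ∣ s; and since 60 = 6·10, s = 10·(6q), so 10 ∣ s.

Both directions hold; the statement is true.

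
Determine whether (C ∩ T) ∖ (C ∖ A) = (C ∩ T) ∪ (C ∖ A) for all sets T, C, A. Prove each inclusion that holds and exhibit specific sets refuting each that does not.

(⟸) This inclusion fails. Take T = ∅, C = {1}, A = ∅; then 1 ∈ (C ∩ T) ∪ (C ∖ A) but 1 ∉ (C ∩ T) ∖ (C ∖ A).

(⟹) Let x ∈ (C ∩ T) ∖ (C ∖ A). Then x ∈ T ∩ C ∩ A, from which x ∈ (C ∩ T) ∪ (C ∖ A).

The sets are not equal: only the forward inclusion holds.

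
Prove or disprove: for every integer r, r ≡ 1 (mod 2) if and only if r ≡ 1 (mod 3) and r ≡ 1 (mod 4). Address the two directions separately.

(⇒) fails; (⇐) holds.

[⇒] This fails: r = 3 gives 3 ≡ 1 (mod 2) but 3 ≡ 0 (mod 3), so the conjunction on the right does not hold.

[⇐] Conversely, if r ≡ 1 (mod 3) and r ≡ 1 (mod 4), then by the Chinese remainder theorem r ≡ 1 (mod 12). Since 1 ≡ 1 (mod 2) and 2 ∣ 12, we get r ≡ 1 (mod 2).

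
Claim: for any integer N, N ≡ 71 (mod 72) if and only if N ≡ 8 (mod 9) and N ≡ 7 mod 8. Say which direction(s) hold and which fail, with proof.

Equivalent; both directions hold.

(⟹) Suppose N ≡ 71 (mod 72); write N = 72j + 71. Since 9 ∣ 72, reducing mod 9 gives N ≡ 71 ≡ 8 (mod 9); since 8 ∣ 72, reducing mod 8 gives N ≡ 71 ≡ 7 (mod 8).

(⟸) Conversely, if N ≡ 8 (mod 9) and N ≡ 7 (mod 8), then by the Chinese remainder theorem N ≡ 71 (mod 72). This is exactly N ≡ 71 (mod 72).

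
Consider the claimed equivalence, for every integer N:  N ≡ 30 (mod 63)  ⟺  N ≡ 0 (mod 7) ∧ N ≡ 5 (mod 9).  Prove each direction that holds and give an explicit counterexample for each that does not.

(⇒) This fails: N = 30 gives 30 ≡ 30 (mod 63) but 30 ≡ 2 (mod 7), so the conjunction on the right does not hold.

(⇐) This fails: N = 14 satisfies both congruences on the right (14 ≡ 0 mod 7 and 14 ≡ 5 mod 9) yet 14 ≡ 14 (mod 63), not 30.

Neither direction holds.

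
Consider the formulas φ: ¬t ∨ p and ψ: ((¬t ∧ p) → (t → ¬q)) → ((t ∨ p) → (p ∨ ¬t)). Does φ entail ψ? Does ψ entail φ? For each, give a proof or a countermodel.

Both implications hold.

(←) Assume the antecedent. If p is true, ¬t ∨ p reduces to true regardless of the other variables. If p is false, the antecedent forces (p = F, q = F, t = F) or (p = F, q = T, t = F), and ¬t ∨ p holds there. Either way ¬t ∨ p holds.

(→) Assume the antecedent. If p is true, the consequent reduces to true regardless of the other variables. If p is false, the antecedent forces (p = F, q = F, t = F) or (p = F, q = T, t = F), and the consequent holds there. Either way the consequent holds.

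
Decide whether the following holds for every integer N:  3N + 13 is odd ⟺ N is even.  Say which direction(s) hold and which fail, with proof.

(←) Suppose N is even; write N = 2j. Then 3N + 13 = 3·(2j) + 13 = 2·3j + 13, which is odd.

(→) Suppose 3N + 13 is odd. Since 3 is odd, 3N and N have the same parity, so 3N + 13 ≡ N + 13 (mod 2). As 13 is odd, 3N + 13 is odd exactly when N is even. Thus N is even.

Both directions hold.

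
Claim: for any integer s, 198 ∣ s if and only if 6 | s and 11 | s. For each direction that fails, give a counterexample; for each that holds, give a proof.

(⟹) If 198 ∣ s, write s = 198q. Since 198 = 33·6, s = 6·(33q), so 6 ∣ s; and since 198 = 18·11, s = 11·(18q), so 11 ∣ s.

(⟸) This fails: take s = 66. Both 6 ∣ 66 and 11 ∣ 66, yet 66 is not a multiple of 198 (since 66 = 0·198 + 66), so 198 ∤ 66.

Not equivalent: only (⇒) holds.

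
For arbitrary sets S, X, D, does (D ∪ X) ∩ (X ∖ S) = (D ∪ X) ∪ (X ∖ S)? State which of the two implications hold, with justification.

Forward inclusion. Let x ∈ (D ∪ X) ∩ (X ∖ S). Then either x ∈ X and x ∉ S, D; or x ∈ X ∩ D and x ∉ S. In each case x ∈ (D ∪ X) ∪ (X ∖ S), so (D ∪ X) ∩ (X ∖ S) ⊆ (D ∪ X) ∪ (X ∖ S).

Reverse inclusion. This inclusion fails. Take S = {1}, X = {1}, D = ∅; then 1 ∈ (D ∪ X) ∪ (X ∖ S) but 1 ∉ (D ∪ X) ∩ (X ∖ S).

(⊆) holds; (⊇) fails.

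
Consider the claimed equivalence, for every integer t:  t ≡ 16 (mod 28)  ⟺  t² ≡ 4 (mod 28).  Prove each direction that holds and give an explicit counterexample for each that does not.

(→) Suppose t ≡ 16 (mod 28). Write t = 28j + 16. Then (28j + 16)² = 784j² + 896j + 256 = 28(28j² + 32j + 9) + 4, so t² ≡ 4 (mod 28).

(←) This fails: take t = 2. Then 2² = 4 ≡ 4 (mod 28), yet 2 ≡ 2 (mod 28), not 16.

(⇒) holds; (⇐) fails.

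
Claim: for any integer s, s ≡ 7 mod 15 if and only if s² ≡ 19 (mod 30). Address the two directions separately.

Neither direction holds.

[⇒] This fails: take s = 22. Then 22 ≡ 7 (mod 15), but 22² = 484 ≡ 4 (mod 30), not 19.

[⇐] This fails: take s = 13. Then 13² = 169 ≡ 19 (mod 30), yet 13 ≡ 13 (mod 15), not 7.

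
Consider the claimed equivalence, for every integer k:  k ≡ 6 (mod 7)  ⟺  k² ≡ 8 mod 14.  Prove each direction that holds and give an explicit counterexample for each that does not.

Neither implication holds.

(→) This fails: take k = 13. Then 13 ≡ 6 (mod 7), but 13² = 169 ≡ 1 (mod 14), not 8.

(←) This fails: take k = 8. Then 8² = 64 ≡ 8 (mod 14), yet 8 ≡ 1 (mod 7), not 6.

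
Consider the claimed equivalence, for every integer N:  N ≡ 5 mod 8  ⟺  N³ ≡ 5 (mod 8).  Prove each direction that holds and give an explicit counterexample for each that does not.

Forward direction. Suppose N ≡ 5 mod 8. Write N = 8j + 5. Then (8j + 5)³ = 512j³ + 960j² + 600j + 125 = 8(64j³ + 120j² + 75j + 15) + 5, so N³ ≡ 5 (mod 8).

Converse. Suppose N³ ≡ 5 (mod 8). The only residue r in {0, …, 7} with r³ ≡ 5 (mod 8) is r = 5, so N ≡ 5 (mod 8).

Both implications hold.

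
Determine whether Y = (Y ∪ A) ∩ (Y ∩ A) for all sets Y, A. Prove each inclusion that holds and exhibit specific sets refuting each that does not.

(⊆) fails; (⊇) holds.

Forward inclusion. This inclusion fails. Take Y = {1}, A = ∅; then 1 ∈ Y but 1 ∉ (Y ∪ A) ∩ (Y ∩ A).

Reverse inclusion. Let x ∈ (Y ∪ A) ∩ (Y ∩ A). Then x ∈ Y ∩ A, from which x ∈ Y.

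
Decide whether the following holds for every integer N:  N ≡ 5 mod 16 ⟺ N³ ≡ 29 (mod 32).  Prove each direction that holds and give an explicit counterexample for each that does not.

(⇒) This fails: take N = 21. Then 21 ≡ 5 (mod 16), but 21³ = 9261 ≡ 13 (mod 32), not 29.

(⇐) Conversely, the residues r modulo 32 with r³ ≡ 29 (mod 32) are exactly {5}, and each is ≡ 5 (mod 16).

(⇒) fails; (⇐) holds.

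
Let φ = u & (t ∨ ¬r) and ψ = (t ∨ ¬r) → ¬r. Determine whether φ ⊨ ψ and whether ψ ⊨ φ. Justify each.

Neither implication holds.

(⟹) This fails. Under r = T, u = T, t = T, the left side is true but the right side is false.

(⟸) This fails. Under r = F, u = F, t = F, the left side is false but the right side is true.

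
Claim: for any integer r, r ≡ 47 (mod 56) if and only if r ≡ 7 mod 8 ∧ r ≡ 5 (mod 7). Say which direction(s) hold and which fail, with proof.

Converse. If r ≡ 7 (mod 8) and r ≡ 5 (mod 7), then by the Chinese remainder theorem r ≡ 47 (mod 56). This is exactly r ≡ 47 (mod 56).

Forward direction. Suppose r ≡ 47 (mod 56); write r = 56j + 47. Since 8 ∣ 56, reducing mod 8 gives r ≡ 47 ≡ 7 (mod 8); since 7 ∣ 56, reducing mod 7 gives r ≡ 47 ≡ 5 (mod 7).

Both implications hold.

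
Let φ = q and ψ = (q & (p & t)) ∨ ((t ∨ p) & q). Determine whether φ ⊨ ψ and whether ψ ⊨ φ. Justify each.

(⇒) This fails. Under q = T, t = F, p = F, the left side is true but the right side is false.

(⇐) Assume the antecedent. If q is true, q reduces to true regardless of the other variables. If q is false, the antecedent cannot hold. Either way q holds.

Only the converse holds.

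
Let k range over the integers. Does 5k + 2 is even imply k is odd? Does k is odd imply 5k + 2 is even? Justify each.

Forward direction. This fails: k = 2 gives 5k + 2 = 12, which is even, but 2 is even, not odd.

Converse. This also fails: k = 1 is odd, but 5k + 2 = 7 is odd, not even.

Both directions fail.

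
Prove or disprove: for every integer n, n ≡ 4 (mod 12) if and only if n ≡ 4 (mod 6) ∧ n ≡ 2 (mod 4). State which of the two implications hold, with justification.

Neither implication holds.

(⟹) This fails: n = 4 gives 4 ≡ 4 (mod 12) but 4 ≡ 0 (mod 4), so the conjunction on the right does not hold.

(⟸) This fails: n = 10 satisfies both congruences on the right (10 ≡ 4 mod 6 and 10 ≡ 2 mod 4) yet 10 ≡ 10 (mod 12), not 4.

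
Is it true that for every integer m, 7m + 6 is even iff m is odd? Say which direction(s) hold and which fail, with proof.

(⟹) This fails: m = 0 gives 7m + 6 = 6, which is even, but 0 is even, not odd.

(⟸) This also fails: m = 5 is odd, but 7m + 6 = 41 is odd, not even.

(⇒) fails and (⇐) fails.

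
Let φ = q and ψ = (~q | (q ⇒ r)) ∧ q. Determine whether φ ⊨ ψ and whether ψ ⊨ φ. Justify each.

(→) This fails. Under r = F, q = T, the left side is true but the right side is false.

(←) Assume the antecedent. If r is true, the antecedent forces (r = T, q = T), and q holds there. If r is false, the antecedent cannot hold. Either way q holds.

(⇒) fails; (⇐) holds.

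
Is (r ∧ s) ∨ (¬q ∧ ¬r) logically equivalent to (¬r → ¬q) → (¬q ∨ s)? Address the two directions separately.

The forward direction holds; the converse fails.

[⇐] This fails. Under q = T, r = F, s = F, the left side is false but the right side is true.

[⇒] Assume the antecedent. If q is true, the antecedent forces (q = T, r = T, s = T), and (¬r → ¬q) → (¬q ∨ s) holds there. If q is false, (¬r → ¬q) → (¬q ∨ s) reduces to true regardless of the other variables. Either way (¬r → ¬q) → (¬q ∨ s) holds.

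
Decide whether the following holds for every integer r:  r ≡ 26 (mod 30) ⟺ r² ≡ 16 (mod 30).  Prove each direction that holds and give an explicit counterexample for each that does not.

(⇐) This fails: take r = 4. Then 4² = 16 ≡ 16 (mod 30), yet 4 ≡ 4 (mod 30), not 26.

(⇒) Suppose r ≡ 26 (mod 30). Write r = 30j + 26. Then (30j + 26)² = 900j² + 1560j + 676 = 30(30j² + 52j + 22) + 16, so r² ≡ 16 (mod 30).

Only the forward implication holds.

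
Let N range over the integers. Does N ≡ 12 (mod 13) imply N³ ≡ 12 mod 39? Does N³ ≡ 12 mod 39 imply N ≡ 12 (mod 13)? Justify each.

Neither direction holds.

Forward direction. This fails: take N = 25. Then 25 ≡ 12 (mod 13), but 25³ = 15625 ≡ 25 (mod 39), not 12.

Converse. This fails: take N = 30. Then 30³ = 27000 ≡ 12 (mod 39), yet 30 ≡ 4 (mod 13), not 12.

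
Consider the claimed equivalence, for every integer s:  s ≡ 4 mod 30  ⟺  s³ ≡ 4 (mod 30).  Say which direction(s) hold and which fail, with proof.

Equivalent; both directions hold.

[⇐] Suppose s³ ≡ 4 (mod 30). The only residue r in {0, …, 29} with r³ ≡ 4 (mod 30) is r = 4, so s ≡ 4 (mod 30).

[⇒] Suppose s ≡ 4 mod 30. Write s = 30j + 4. Then (30j + 4)³ = 27000j³ + 10800j² + 1440j + 64 = 30(900j³ + 360j² + 48j + 2) + 4, so s³ ≡ 4 (mod 30).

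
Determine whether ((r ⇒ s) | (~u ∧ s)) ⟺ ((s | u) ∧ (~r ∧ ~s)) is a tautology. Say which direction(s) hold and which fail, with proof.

Forward direction. This fails. Under r = F, u = F, s = F, the left side is true but the right side is false.

Converse. Assume the antecedent. If r is true, the antecedent cannot hold. If r is false, (r ⇒ s) | (~u ∧ s) reduces to true regardless of the other variables. Either way (r ⇒ s) | (~u ∧ s) holds.

The forward direction fails; the converse holds.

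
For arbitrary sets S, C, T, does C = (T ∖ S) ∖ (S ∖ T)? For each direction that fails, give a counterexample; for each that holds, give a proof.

(⊆) This inclusion fails. Take S = ∅, C = {1}, T = ∅; then 1 ∈ C but 1 ∉ (T ∖ S) ∖ (S ∖ T).

(⊇) This inclusion fails. Take S = ∅, C = ∅, T = {1}; then 1 ∈ (T ∖ S) ∖ (S ∖ T) but 1 ∉ C.

(⊆) fails and (⊇) fails.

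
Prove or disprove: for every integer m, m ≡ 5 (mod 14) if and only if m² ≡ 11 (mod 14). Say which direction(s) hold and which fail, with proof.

Only the forward direction holds.

(⇐) This fails: take m = 9. Then 9² = 81 ≡ 11 (mod 14), yet 9 ≡ 9 (mod 14), not 5.

(⇒) Suppose m ≡ 5 (mod 14). Write m = 14j + 5. Then (14j + 5)² = 196j² + 140j + 25 = 14(14j² + 10j + 1) + 11, so m² ≡ 11 (mod 14).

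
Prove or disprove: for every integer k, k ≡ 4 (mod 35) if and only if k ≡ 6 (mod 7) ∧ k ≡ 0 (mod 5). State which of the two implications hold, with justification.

Forward direction. This fails: k = 4 gives 4 ≡ 4 (mod 35) but 4 ≡ 4 (mod 7), so the conjunction on the right does not hold.

Converse. This fails: k = 20 satisfies both congruences on the right (20 ≡ 6 mod 7 and 20 ≡ 0 mod 5) yet 20 ≡ 20 (mod 35), not 4.

(⇒) fails and (⇐) fails.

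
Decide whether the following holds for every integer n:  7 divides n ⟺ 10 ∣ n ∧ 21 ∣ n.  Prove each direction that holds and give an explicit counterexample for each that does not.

Only the converse holds.

Converse. Suppose 10 ∣ n and 21 ∣ n. Any common multiple of 10 and 21 is a multiple of their lcm; here gcd(10, 21) = 1, so lcm(10, 21) = 10·21 = 210, so 210 ∣ n. Since 7 ∣ 210, it follows that 7 ∣ n.

Forward direction. This fails: take n = 7. Certainly 7 ∣ 7, but 10 ∤ 7.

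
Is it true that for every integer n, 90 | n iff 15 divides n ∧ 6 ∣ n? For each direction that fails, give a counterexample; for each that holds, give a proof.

Converse. This fails: take n = 30. Both 15 ∣ 30 and 6 ∣ 30, yet 30 is not a multiple of 90 (since 30 = 0·90 + 30), so 90 ∤ 30.

Forward direction. If 90 ∣ n, write n = 90q. Since 90 = 6·15, n = 15·(6q), so 15 ∣ n; and since 90 = 15·6, n = 6·(15q), so 6 ∣ n.

Not equivalent: only (⇒) holds.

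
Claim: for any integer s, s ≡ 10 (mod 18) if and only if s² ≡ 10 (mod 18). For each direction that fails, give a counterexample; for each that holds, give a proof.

[⇒] Suppose s ≡ 10 (mod 18). Write s = 18j + 10. Then (18j + 10)² = 324j² + 360j + 100 = 18(18j² + 20j + 5) + 10, so s² ≡ 10 (mod 18).

[⇐] This fails: take s = 8. Then 8² = 64 ≡ 10 (mod 18), yet 8 ≡ 8 (mod 18), not 10.

Only the forward implication holds.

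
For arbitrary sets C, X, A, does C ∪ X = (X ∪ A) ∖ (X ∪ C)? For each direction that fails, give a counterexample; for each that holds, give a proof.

(⊆) fails and (⊇) fails.

(⊆) This inclusion fails. Take C = {1}, X = ∅, A = ∅; then 1 ∈ C ∪ X but 1 ∉ (X ∪ A) ∖ (X ∪ C).

(⊇) This inclusion fails. Take C = ∅, X = ∅, A = {1}; then 1 ∈ (X ∪ A) ∖ (X ∪ C) but 1 ∉ C ∪ X.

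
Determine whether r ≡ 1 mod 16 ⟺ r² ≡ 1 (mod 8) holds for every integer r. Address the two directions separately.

(⇒) holds; (⇐) fails.

(⇒) Suppose r ≡ 1 (mod 16). Then r² ≡ 1² = 1 (mod 16), and since 8 ∣ 16, also r² ≡ 1 (mod 8).

(⇐) This fails: take r = 3. Then 3² = 9 ≡ 1 (mod 8), yet 3 ≡ 3 (mod 16), not 1.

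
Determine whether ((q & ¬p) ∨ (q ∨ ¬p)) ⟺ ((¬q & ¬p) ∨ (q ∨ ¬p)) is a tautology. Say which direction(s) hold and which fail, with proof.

(⇒) Assume the antecedent. If q is true, (¬q & ¬p) ∨ (q ∨ ¬p) reduces to true regardless of the other variables. If q is false, the antecedent forces (q = F, p = F), and (¬q & ¬p) ∨ (q ∨ ¬p) holds there. Either way (¬q & ¬p) ∨ (q ∨ ¬p) holds.

(⇐) Assume the antecedent. If q is true, (q & ¬p) ∨ (q ∨ ¬p) reduces to true regardless of the other variables. If q is false, the antecedent forces (q = F, p = F), and (q & ¬p) ∨ (q ∨ ¬p) holds there. Either way (q & ¬p) ∨ (q ∨ ¬p) holds.

Both implications hold.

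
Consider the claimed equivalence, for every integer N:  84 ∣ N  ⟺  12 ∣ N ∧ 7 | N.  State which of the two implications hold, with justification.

The biconditional holds.

(←) Suppose 12 ∣ N and 7 ∣ N. Any common multiple of 12 and 7 is a multiple of their lcm; here gcd(12, 7) = 1, so lcm(12, 7) = 12·7 = 84, so 84 ∣ N.

(→) If 84 ∣ N, write N = 84q. Since 84 = 7·12, N = 12·(7q), so 12 ∣ N; and since 84 = 12·7, N = 7·(12q), so 7 ∣ N.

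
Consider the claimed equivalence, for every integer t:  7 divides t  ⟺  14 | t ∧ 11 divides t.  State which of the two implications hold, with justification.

(←) Suppose 14 ∣ t and 11 ∣ t. Any common multiple of 14 and 11 is a multiple of their lcm; here gcd(14, 11) = 1, so lcm(14, 11) = 14·11 = 154, so 154 ∣ t. Since 7 ∣ 154, it follows that 7 ∣ t.

(→) This fails: take t = 7. Certainly 7 ∣ 7, but 14 ∤ 7.

The forward direction fails; the converse holds.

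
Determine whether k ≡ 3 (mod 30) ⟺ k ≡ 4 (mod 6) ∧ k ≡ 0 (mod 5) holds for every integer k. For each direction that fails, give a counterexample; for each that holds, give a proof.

(⇒) fails and (⇐) fails.

(⇒) This fails: k = 3 gives 3 ≡ 3 (mod 30) but 3 ≡ 3 (mod 6), so the conjunction on the right does not hold.

(⇐) This fails: k = 10 satisfies both congruences on the right (10 ≡ 4 mod 6 and 10 ≡ 0 mod 5) yet 10 ≡ 10 (mod 30), not 3.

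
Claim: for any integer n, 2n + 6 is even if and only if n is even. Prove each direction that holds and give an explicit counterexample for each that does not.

Only the reverse direction holds.

Converse. Suppose n is even. Since 2 is even, 2n is even for every n, so 2n + 6 has the same parity as 6, which is even. Hence 2n + 6 is even.

Forward direction. This fails: take n = 1. Then 2n + 6 = 8, which is even, yet n = 1 is odd, not even.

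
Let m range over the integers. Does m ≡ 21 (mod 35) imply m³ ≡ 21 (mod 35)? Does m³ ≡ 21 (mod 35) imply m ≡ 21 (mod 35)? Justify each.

The biconditional holds.

[⇒] Suppose m ≡ 21 (mod 35). Write m = 35j + 21. Then (35j + 21)³ = 42875j³ + 77175j² + 46305j + 9261 = 35(1225j³ + 2205j² + 1323j + 264) + 21, so m³ ≡ 21 (mod 35).

[⇐] Conversely, suppose m³ ≡ 21 (mod 35). The only residue r in {0, …, 34} with r³ ≡ 21 (mod 35) is r = 21, so m ≡ 21 (mod 35).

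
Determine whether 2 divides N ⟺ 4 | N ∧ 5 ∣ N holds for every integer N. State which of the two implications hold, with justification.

(⇒) This fails: take N = 2. Certainly 2 ∣ 2, but 4 ∤ 2.

(⇐) Suppose 4 ∣ N and 5 ∣ N. Any common multiple of 4 and 5 is a multiple of their lcm; here gcd(4, 5) = 1, so lcm(4, 5) = 4·5 = 20, so 20 ∣ N. Since 2 ∣ 20, it follows that 2 ∣ N.

Not equivalent: only (⇐) holds.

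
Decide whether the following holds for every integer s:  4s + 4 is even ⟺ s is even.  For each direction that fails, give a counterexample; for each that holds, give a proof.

Forward direction. This fails: take s = 7. Then 4s + 4 = 32, which is even, yet s = 7 is odd, not even.

Converse. Suppose s is even. Since 4 is even, 4s is even for every s, so 4s + 4 has the same parity as 4, which is even. Hence 4s + 4 is even.

Only the reverse direction holds.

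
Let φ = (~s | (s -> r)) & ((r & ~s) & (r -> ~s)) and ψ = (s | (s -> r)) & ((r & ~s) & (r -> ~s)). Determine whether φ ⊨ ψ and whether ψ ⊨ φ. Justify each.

[⇒] Assume the antecedent. If r is true, the antecedent forces (r = T, s = F), and the consequent holds there. If r is false, the antecedent cannot hold. Either way the consequent holds.

[⇐] Assume the antecedent. If r is true, the antecedent forces (r = T, s = F), and the consequent holds there. If r is false, the antecedent cannot hold. Either way the consequent holds.

Both directions hold.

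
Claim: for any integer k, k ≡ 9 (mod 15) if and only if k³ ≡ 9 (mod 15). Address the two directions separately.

Both directions hold; the statement is true.

[⇒] Suppose k ≡ 9 (mod 15). Write k = 15j + 9. Then (15j + 9)³ = 3375j³ + 6075j² + 3645j + 729 = 15(225j³ + 405j² + 243j + 48) + 9, so k³ ≡ 9 (mod 15).

[⇐] Conversely, suppose k³ ≡ 9 (mod 15). The only residue r in {0, …, 14} with r³ ≡ 9 (mod 15) is r = 9, so k ≡ 9 (mod 15).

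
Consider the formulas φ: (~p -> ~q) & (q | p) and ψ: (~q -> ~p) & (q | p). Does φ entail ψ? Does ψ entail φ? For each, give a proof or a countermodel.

[⇒] This fails. Under p = T, q = F, the left side is true but the right side is false.

[⇐] This fails. Under p = F, q = T, the left side is false but the right side is true.

Both directions fail.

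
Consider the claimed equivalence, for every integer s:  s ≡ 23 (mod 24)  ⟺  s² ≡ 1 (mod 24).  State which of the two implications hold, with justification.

Not equivalent: only (⇒) holds.

(⟹) Suppose s ≡ 23 (mod 24). Write s = 24j + 23. Then (24j + 23)² = 576j² + 1104j + 529 = 24(24j² + 46j + 22) + 1, so s² ≡ 1 (mod 24).

(⟸) This fails: take s = 1. Then 1² = 1 ≡ 1 (mod 24), yet 1 ≡ 1 (mod 24), not 23.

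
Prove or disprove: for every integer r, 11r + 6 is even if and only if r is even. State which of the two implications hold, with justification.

Both directions hold; the statement is true.

(⇒) Suppose 11r + 6 is even. Since 11 is odd, 11r and r have the same parity, so 11r + 6 ≡ r + 6 (mod 2). As 6 is even, 11r + 6 is even exactly when r is even. Thus r is even.

(⇐) Conversely, suppose r is even; write r = 2j. Then 11r + 6 = 11·(2j) + 6 = 2·11j + 6, which is even.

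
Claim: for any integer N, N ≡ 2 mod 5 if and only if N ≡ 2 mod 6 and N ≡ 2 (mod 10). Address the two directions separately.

(⇒) This fails: N = 7 gives 7 ≡ 2 (mod 5) but 7 ≡ 1 (mod 6), so the conjunction on the right does not hold.

(⇐) Conversely, if N ≡ 2 (mod 6) and N ≡ 2 (mod 10), then by the Chinese remainder theorem N ≡ 2 (mod 30). Since 2 ≡ 2 (mod 5) and 5 ∣ 30, we get N ≡ 2 (mod 5).

Only the reverse direction holds.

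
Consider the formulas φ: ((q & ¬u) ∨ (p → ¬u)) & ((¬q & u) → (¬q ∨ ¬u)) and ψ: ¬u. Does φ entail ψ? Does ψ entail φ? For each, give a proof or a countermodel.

Only the reverse direction holds.

(⇒) This fails. Under q = F, p = F, u = T, the left side is true but the right side is false.

(⇐) Assume the antecedent. If q is true, the antecedent forces (q = T, p = F, u = F) or (q = T, p = T, u = F), and the consequent holds there. If q is false, the antecedent forces (q = F, p = F, u = F) or (q = F, p = T, u = F), and the consequent holds there. Either way the consequent holds.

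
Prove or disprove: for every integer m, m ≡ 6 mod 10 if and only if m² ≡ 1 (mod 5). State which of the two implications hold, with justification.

(→) Suppose m ≡ 6 (mod 10). Then m² ≡ 6² = 36 (mod 10), and since 5 ∣ 10, also m² ≡ 1 (mod 5).

(←) This fails: take m = 1. Then 1² = 1 ≡ 1 (mod 5), yet 1 ≡ 1 (mod 10), not 6.

Only the forward direction holds.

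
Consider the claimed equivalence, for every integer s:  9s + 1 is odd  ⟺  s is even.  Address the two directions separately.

(⟸) Suppose s is even; write s = 2j. Then 9s + 1 = 9·(2j) + 1 = 2·9j + 1, which is odd.

(⟹) Suppose 9s + 1 is odd. Since 9 is odd, 9s and s have the same parity, so 9s + 1 ≡ s + 1 (mod 2). As 1 is odd, 9s + 1 is odd exactly when s is even. Thus s is even.

The biconditional holds.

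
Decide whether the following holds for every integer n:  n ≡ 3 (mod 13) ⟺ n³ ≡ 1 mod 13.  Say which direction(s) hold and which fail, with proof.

(⇒) Suppose n ≡ 3 (mod 13). Write n = 13j + 3. Then (13j + 3)³ = 2197j³ + 1521j² + 351j + 27 = 13(169j³ + 117j² + 27j + 2) + 1, so n³ ≡ 1 (mod 13).

(⇐) This fails: take n = 1. Then 1³ = 1 ≡ 1 (mod 13), yet 1 ≡ 1 (mod 13), not 3.

(⇒) holds; (⇐) fails.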